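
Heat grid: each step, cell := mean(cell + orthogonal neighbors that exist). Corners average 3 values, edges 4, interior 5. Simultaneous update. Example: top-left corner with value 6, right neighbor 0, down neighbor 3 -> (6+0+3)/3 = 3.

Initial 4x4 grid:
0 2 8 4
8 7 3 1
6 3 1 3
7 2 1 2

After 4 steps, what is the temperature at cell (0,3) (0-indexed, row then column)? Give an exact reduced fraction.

Step 1: cell (0,3) = 13/3
Step 2: cell (0,3) = 34/9
Step 3: cell (0,3) = 403/108
Step 4: cell (0,3) = 58457/16200
Full grid after step 4:
  286289/64800 451279/108000 418231/108000 58457/16200
  961493/216000 147631/36000 159989/45000 349891/108000
  63043/14400 57539/15000 184223/60000 95389/36000
  7561/1800 17227/4800 66391/24000 1121/480

Answer: 58457/16200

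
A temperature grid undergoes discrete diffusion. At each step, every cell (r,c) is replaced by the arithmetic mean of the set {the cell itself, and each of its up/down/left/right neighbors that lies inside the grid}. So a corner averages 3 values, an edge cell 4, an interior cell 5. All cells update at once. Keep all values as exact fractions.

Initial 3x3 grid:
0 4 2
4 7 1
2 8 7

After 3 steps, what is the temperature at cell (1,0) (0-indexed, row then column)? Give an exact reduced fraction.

Answer: 57061/14400

Derivation:
Step 1: cell (1,0) = 13/4
Step 2: cell (1,0) = 923/240
Step 3: cell (1,0) = 57061/14400
Full grid after step 3:
  3659/1080 16687/4800 3859/1080
  57061/14400 8319/2000 61061/14400
  9853/2160 5803/1200 10493/2160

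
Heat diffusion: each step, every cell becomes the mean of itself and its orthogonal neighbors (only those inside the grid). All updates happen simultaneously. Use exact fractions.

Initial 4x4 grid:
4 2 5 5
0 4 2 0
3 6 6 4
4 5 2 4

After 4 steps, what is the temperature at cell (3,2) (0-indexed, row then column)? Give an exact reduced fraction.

Step 1: cell (3,2) = 17/4
Step 2: cell (3,2) = 95/24
Step 3: cell (3,2) = 14371/3600
Step 4: cell (3,2) = 82889/21600
Full grid after step 4:
  13309/4320 226291/72000 716849/216000 106291/32400
  14411/4500 40871/12000 305809/90000 738689/216000
  16331/4500 109919/30000 670883/180000 153757/43200
  41221/10800 142163/36000 82889/21600 243137/64800

Answer: 82889/21600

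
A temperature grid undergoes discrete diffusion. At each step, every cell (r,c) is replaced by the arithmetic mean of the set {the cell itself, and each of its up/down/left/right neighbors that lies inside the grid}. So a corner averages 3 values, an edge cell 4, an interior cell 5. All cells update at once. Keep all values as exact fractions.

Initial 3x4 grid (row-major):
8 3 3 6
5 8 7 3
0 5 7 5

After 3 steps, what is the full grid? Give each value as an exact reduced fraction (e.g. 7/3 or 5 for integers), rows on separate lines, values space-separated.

Answer: 5593/1080 37817/7200 4073/800 1751/360
72569/14400 15593/3000 5231/1000 24583/4800
10361/2160 18271/3600 531/100 3787/720

Derivation:
After step 1:
  16/3 11/2 19/4 4
  21/4 28/5 28/5 21/4
  10/3 5 6 5
After step 2:
  193/36 1271/240 397/80 14/3
  1171/240 539/100 136/25 397/80
  163/36 299/60 27/5 65/12
After step 3:
  5593/1080 37817/7200 4073/800 1751/360
  72569/14400 15593/3000 5231/1000 24583/4800
  10361/2160 18271/3600 531/100 3787/720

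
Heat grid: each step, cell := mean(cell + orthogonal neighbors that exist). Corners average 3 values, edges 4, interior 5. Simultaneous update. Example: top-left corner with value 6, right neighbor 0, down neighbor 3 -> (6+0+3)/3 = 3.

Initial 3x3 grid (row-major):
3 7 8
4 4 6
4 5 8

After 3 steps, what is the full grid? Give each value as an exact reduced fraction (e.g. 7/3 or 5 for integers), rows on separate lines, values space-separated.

After step 1:
  14/3 11/2 7
  15/4 26/5 13/2
  13/3 21/4 19/3
After step 2:
  167/36 671/120 19/3
  359/80 131/25 751/120
  40/9 1267/240 217/36
After step 3:
  10597/2160 39247/7200 1091/180
  22573/4800 8057/1500 42947/7200
  1279/270 75569/14400 12647/2160

Answer: 10597/2160 39247/7200 1091/180
22573/4800 8057/1500 42947/7200
1279/270 75569/14400 12647/2160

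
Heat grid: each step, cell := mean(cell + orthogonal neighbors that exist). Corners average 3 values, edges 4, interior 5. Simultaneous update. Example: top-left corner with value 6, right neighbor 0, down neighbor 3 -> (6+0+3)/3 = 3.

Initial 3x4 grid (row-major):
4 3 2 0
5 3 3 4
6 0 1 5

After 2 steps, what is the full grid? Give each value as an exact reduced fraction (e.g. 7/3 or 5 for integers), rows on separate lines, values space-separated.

After step 1:
  4 3 2 2
  9/2 14/5 13/5 3
  11/3 5/2 9/4 10/3
After step 2:
  23/6 59/20 12/5 7/3
  449/120 77/25 253/100 41/15
  32/9 673/240 641/240 103/36

Answer: 23/6 59/20 12/5 7/3
449/120 77/25 253/100 41/15
32/9 673/240 641/240 103/36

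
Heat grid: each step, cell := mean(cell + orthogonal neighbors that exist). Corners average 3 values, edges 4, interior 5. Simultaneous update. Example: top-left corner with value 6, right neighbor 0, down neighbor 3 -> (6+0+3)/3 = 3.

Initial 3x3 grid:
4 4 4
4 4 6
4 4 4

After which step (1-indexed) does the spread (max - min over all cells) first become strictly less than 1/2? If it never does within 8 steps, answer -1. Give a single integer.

Answer: 3

Derivation:
Step 1: max=14/3, min=4, spread=2/3
Step 2: max=547/120, min=4, spread=67/120
Step 3: max=4757/1080, min=407/100, spread=1807/5400
  -> spread < 1/2 first at step 3
Step 4: max=1885963/432000, min=11161/2700, spread=33401/144000
Step 5: max=16781933/3888000, min=1123391/270000, spread=3025513/19440000
Step 6: max=6685726867/1555200000, min=60355949/14400000, spread=53531/497664
Step 7: max=399280925849/93312000000, min=16343116051/3888000000, spread=450953/5971968
Step 8: max=23903783560603/5598720000000, min=1967248610519/466560000000, spread=3799043/71663616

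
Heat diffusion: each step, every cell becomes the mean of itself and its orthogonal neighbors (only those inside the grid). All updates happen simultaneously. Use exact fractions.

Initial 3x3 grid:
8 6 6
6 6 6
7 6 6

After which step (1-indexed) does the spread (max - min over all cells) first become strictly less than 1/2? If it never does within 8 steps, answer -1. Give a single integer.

Step 1: max=27/4, min=6, spread=3/4
Step 2: max=239/36, min=6, spread=23/36
Step 3: max=2789/432, min=875/144, spread=41/108
  -> spread < 1/2 first at step 3
Step 4: max=166411/25920, min=14761/2400, spread=34961/129600
Step 5: max=9896597/1555200, min=3201499/518400, spread=2921/15552
Step 6: max=591702859/93312000, min=193132453/31104000, spread=24611/186624
Step 7: max=35373791573/5598720000, min=430314433/69120000, spread=207329/2239488
Step 8: max=2118235080331/335923200000, min=698800714277/111974400000, spread=1746635/26873856

Answer: 3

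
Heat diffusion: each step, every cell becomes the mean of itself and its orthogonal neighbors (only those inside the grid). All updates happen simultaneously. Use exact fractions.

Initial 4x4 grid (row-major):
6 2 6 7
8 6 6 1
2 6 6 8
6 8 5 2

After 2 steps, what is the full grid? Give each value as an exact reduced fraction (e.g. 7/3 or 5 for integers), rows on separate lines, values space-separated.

After step 1:
  16/3 5 21/4 14/3
  11/2 28/5 5 11/2
  11/2 28/5 31/5 17/4
  16/3 25/4 21/4 5
After step 2:
  95/18 1271/240 239/48 185/36
  329/60 267/50 551/100 233/48
  329/60 583/100 263/50 419/80
  205/36 673/120 227/40 29/6

Answer: 95/18 1271/240 239/48 185/36
329/60 267/50 551/100 233/48
329/60 583/100 263/50 419/80
205/36 673/120 227/40 29/6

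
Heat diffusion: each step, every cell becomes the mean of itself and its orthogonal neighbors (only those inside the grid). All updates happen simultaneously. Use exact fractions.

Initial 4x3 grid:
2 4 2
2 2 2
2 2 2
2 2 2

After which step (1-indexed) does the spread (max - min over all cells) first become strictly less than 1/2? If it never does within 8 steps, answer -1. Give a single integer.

Step 1: max=8/3, min=2, spread=2/3
Step 2: max=307/120, min=2, spread=67/120
Step 3: max=2597/1080, min=2, spread=437/1080
  -> spread < 1/2 first at step 3
Step 4: max=1021531/432000, min=1009/500, spread=29951/86400
Step 5: max=8991821/3888000, min=6908/3375, spread=206761/777600
Step 6: max=3566595571/1555200000, min=5565671/2700000, spread=14430763/62208000
Step 7: max=211731741689/93312000000, min=449652727/216000000, spread=139854109/746496000
Step 8: max=12619911890251/5598720000000, min=40731228977/19440000000, spread=7114543559/44789760000

Answer: 3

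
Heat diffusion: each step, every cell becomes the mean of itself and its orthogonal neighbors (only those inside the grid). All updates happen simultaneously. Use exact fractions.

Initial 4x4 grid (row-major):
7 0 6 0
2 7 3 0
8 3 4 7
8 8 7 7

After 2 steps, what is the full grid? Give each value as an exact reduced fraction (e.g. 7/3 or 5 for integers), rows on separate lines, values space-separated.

Answer: 14/3 53/16 53/16 9/4
69/16 24/5 331/100 13/4
101/16 511/100 129/25 47/10
79/12 27/4 31/5 6

Derivation:
After step 1:
  3 5 9/4 2
  6 3 4 5/2
  21/4 6 24/5 9/2
  8 13/2 13/2 7
After step 2:
  14/3 53/16 53/16 9/4
  69/16 24/5 331/100 13/4
  101/16 511/100 129/25 47/10
  79/12 27/4 31/5 6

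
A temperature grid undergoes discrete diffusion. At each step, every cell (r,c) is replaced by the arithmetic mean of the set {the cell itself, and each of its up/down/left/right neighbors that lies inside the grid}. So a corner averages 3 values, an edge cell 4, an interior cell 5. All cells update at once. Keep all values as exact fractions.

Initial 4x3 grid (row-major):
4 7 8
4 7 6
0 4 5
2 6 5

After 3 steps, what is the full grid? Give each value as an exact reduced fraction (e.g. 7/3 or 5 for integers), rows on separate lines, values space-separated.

After step 1:
  5 13/2 7
  15/4 28/5 13/2
  5/2 22/5 5
  8/3 17/4 16/3
After step 2:
  61/12 241/40 20/3
  337/80 107/20 241/40
  799/240 87/20 637/120
  113/36 333/80 175/36
After step 3:
  3677/720 185/32 1123/180
  719/160 2077/400 467/80
  5411/1440 9/2 1849/360
  3827/1080 1321/320 10319/2160

Answer: 3677/720 185/32 1123/180
719/160 2077/400 467/80
5411/1440 9/2 1849/360
3827/1080 1321/320 10319/2160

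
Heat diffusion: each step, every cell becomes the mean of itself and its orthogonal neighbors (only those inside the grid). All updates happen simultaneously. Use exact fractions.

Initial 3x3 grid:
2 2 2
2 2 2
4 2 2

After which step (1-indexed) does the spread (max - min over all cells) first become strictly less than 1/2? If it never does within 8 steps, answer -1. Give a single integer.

Step 1: max=8/3, min=2, spread=2/3
Step 2: max=23/9, min=2, spread=5/9
Step 3: max=257/108, min=2, spread=41/108
  -> spread < 1/2 first at step 3
Step 4: max=15091/6480, min=371/180, spread=347/1296
Step 5: max=884537/388800, min=3757/1800, spread=2921/15552
Step 6: max=52484539/23328000, min=457483/216000, spread=24611/186624
Step 7: max=3118082033/1399680000, min=10376741/4860000, spread=207329/2239488
Step 8: max=185991552451/83980800000, min=557201599/259200000, spread=1746635/26873856

Answer: 3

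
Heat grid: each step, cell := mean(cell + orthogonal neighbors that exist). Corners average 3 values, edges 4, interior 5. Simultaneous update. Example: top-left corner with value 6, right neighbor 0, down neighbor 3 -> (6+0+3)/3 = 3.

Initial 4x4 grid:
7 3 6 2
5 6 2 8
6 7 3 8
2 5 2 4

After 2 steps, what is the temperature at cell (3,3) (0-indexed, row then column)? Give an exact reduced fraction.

Answer: 167/36

Derivation:
Step 1: cell (3,3) = 14/3
Step 2: cell (3,3) = 167/36
Full grid after step 2:
  11/2 367/80 229/48 163/36
  103/20 53/10 89/20 253/48
  311/60 117/25 481/100 1189/240
  40/9 517/120 497/120 167/36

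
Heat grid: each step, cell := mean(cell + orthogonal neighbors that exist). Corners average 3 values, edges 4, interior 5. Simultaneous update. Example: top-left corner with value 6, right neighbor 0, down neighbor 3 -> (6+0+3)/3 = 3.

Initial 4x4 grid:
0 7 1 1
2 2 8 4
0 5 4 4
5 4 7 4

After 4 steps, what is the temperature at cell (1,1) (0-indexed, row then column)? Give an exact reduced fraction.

Step 1: cell (1,1) = 24/5
Step 2: cell (1,1) = 151/50
Step 3: cell (1,1) = 7391/2000
Step 4: cell (1,1) = 199789/60000
Full grid after step 4:
  61687/21600 239539/72000 27531/8000 1673/450
  113897/36000 199789/60000 9873/2500 92383/24000
  39223/12000 9797/2500 247763/60000 63841/14400
  833/225 15831/4000 32771/7200 97673/21600

Answer: 199789/60000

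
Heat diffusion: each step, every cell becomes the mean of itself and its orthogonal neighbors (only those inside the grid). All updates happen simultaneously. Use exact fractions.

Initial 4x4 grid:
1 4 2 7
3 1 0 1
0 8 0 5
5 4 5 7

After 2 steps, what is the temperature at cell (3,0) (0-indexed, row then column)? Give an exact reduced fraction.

Answer: 25/6

Derivation:
Step 1: cell (3,0) = 3
Step 2: cell (3,0) = 25/6
Full grid after step 2:
  71/36 667/240 563/240 59/18
  667/240 197/100 141/50 319/120
  217/80 189/50 57/20 473/120
  25/6 151/40 563/120 155/36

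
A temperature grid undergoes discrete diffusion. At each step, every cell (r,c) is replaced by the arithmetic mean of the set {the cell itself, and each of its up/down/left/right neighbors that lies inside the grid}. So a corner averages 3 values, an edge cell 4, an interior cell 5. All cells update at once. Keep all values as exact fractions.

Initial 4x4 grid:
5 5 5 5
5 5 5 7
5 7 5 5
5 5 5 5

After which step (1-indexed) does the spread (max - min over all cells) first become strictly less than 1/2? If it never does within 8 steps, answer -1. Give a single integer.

Answer: 3

Derivation:
Step 1: max=17/3, min=5, spread=2/3
Step 2: max=331/60, min=5, spread=31/60
Step 3: max=4859/900, min=613/120, spread=523/1800
  -> spread < 1/2 first at step 3
Step 4: max=144947/27000, min=6173/1200, spread=12109/54000
Step 5: max=4329311/810000, min=560117/108000, spread=256867/1620000
Step 6: max=258941311/48600000, min=16871431/3240000, spread=2934923/24300000
Step 7: max=3877196969/729000000, min=169318231/32400000, spread=135073543/1458000000
Step 8: max=232263074629/43740000000, min=15272102879/2916000000, spread=795382861/10935000000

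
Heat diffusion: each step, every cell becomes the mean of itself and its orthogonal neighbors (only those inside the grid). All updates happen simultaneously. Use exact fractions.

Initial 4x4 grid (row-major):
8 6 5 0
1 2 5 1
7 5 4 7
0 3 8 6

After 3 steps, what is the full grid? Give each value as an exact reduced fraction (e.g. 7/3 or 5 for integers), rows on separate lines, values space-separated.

After step 1:
  5 21/4 4 2
  9/2 19/5 17/5 13/4
  13/4 21/5 29/5 9/2
  10/3 4 21/4 7
After step 2:
  59/12 361/80 293/80 37/12
  331/80 423/100 81/20 263/80
  917/240 421/100 463/100 411/80
  127/36 1007/240 441/80 67/12
After step 3:
  407/90 10393/2400 1837/480 301/90
  3421/800 1057/250 993/250 1867/480
  28253/7200 3163/750 1177/250 11183/2400
  1039/270 31403/7200 11953/2400 487/90

Answer: 407/90 10393/2400 1837/480 301/90
3421/800 1057/250 993/250 1867/480
28253/7200 3163/750 1177/250 11183/2400
1039/270 31403/7200 11953/2400 487/90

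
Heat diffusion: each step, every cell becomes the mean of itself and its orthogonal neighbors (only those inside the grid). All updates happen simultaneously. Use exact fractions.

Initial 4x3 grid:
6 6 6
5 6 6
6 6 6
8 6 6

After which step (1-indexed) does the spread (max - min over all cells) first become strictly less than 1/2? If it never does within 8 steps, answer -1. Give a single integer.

Step 1: max=20/3, min=17/3, spread=1
Step 2: max=233/36, min=209/36, spread=2/3
Step 3: max=1363/216, min=3157/540, spread=167/360
  -> spread < 1/2 first at step 3
Step 4: max=404443/64800, min=95467/16200, spread=301/864
Step 5: max=24067157/3888000, min=2878399/486000, spread=69331/259200
Step 6: max=1436636383/233280000, min=1155165349/194400000, spread=252189821/1166400000
Step 7: max=85865994197/13996800000, min=69493774841/11664000000, spread=12367321939/69984000000
Step 8: max=5137410174223/839808000000, min=4179344628769/699840000000, spread=610983098501/4199040000000

Answer: 3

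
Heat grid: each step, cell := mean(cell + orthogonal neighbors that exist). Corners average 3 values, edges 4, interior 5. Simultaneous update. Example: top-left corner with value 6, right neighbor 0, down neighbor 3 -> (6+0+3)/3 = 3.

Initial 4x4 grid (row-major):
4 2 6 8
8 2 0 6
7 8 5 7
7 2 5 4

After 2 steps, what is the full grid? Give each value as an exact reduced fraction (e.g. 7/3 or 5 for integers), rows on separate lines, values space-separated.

After step 1:
  14/3 7/2 4 20/3
  21/4 4 19/5 21/4
  15/2 24/5 5 11/2
  16/3 11/2 4 16/3
After step 2:
  161/36 97/24 539/120 191/36
  257/48 427/100 441/100 1273/240
  1373/240 134/25 231/50 253/48
  55/9 589/120 119/24 89/18

Answer: 161/36 97/24 539/120 191/36
257/48 427/100 441/100 1273/240
1373/240 134/25 231/50 253/48
55/9 589/120 119/24 89/18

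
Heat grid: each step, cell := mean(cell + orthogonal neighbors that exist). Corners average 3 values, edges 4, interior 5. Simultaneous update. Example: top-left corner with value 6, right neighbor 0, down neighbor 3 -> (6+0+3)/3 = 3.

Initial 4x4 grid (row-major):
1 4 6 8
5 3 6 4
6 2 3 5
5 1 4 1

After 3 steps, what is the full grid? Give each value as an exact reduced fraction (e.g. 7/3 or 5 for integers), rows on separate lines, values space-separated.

After step 1:
  10/3 7/2 6 6
  15/4 4 22/5 23/4
  9/2 3 4 13/4
  4 3 9/4 10/3
After step 2:
  127/36 101/24 199/40 71/12
  187/48 373/100 483/100 97/20
  61/16 37/10 169/50 49/12
  23/6 49/16 151/48 53/18
After step 3:
  1675/432 14797/3600 1993/400 1889/360
  26939/7200 24437/6000 4353/1000 123/25
  1829/480 3537/1000 22967/6000 3433/900
  257/72 1649/480 22559/7200 1465/432

Answer: 1675/432 14797/3600 1993/400 1889/360
26939/7200 24437/6000 4353/1000 123/25
1829/480 3537/1000 22967/6000 3433/900
257/72 1649/480 22559/7200 1465/432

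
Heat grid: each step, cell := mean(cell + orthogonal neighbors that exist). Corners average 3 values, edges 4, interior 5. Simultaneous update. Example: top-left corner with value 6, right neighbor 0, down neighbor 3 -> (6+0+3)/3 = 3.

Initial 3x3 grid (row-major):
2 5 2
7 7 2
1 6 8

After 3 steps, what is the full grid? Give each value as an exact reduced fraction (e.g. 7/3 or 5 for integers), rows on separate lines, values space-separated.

After step 1:
  14/3 4 3
  17/4 27/5 19/4
  14/3 11/2 16/3
After step 2:
  155/36 64/15 47/12
  1139/240 239/50 1109/240
  173/36 209/40 187/36
After step 3:
  9589/2160 7771/1800 3073/720
  67093/14400 14183/3000 66643/14400
  10639/2160 4001/800 10829/2160

Answer: 9589/2160 7771/1800 3073/720
67093/14400 14183/3000 66643/14400
10639/2160 4001/800 10829/2160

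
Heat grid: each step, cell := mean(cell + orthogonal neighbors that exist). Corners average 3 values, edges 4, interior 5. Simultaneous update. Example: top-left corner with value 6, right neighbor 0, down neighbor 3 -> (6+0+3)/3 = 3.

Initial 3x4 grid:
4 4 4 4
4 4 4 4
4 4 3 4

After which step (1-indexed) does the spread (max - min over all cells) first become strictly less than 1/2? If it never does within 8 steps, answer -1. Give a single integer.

Answer: 1

Derivation:
Step 1: max=4, min=11/3, spread=1/3
  -> spread < 1/2 first at step 1
Step 2: max=4, min=449/120, spread=31/120
Step 3: max=4, min=4109/1080, spread=211/1080
Step 4: max=7153/1800, min=415103/108000, spread=14077/108000
Step 5: max=428317/108000, min=3747593/972000, spread=5363/48600
Step 6: max=237131/60000, min=112899191/29160000, spread=93859/1166400
Step 7: max=383463533/97200000, min=6788125519/1749600000, spread=4568723/69984000
Step 8: max=11482381111/2916000000, min=408123564371/104976000000, spread=8387449/167961600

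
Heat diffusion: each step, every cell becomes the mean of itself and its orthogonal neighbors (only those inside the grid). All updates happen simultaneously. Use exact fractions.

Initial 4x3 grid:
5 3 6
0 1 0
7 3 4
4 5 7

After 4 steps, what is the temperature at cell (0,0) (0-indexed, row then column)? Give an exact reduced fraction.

Answer: 395363/129600

Derivation:
Step 1: cell (0,0) = 8/3
Step 2: cell (0,0) = 29/9
Step 3: cell (0,0) = 3107/1080
Step 4: cell (0,0) = 395363/129600
Full grid after step 4:
  395363/129600 2518177/864000 43507/14400
  685693/216000 1167563/360000 226231/72000
  822353/216000 1323863/360000 814853/216000
  538843/129600 3688117/864000 535243/129600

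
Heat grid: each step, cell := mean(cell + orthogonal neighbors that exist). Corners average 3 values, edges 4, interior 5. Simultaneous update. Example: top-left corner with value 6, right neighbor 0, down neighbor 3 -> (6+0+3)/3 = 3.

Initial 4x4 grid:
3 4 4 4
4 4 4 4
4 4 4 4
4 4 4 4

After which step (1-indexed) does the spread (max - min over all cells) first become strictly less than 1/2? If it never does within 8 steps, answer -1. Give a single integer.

Step 1: max=4, min=11/3, spread=1/3
  -> spread < 1/2 first at step 1
Step 2: max=4, min=67/18, spread=5/18
Step 3: max=4, min=823/216, spread=41/216
Step 4: max=4, min=24877/6480, spread=1043/6480
Step 5: max=4, min=752047/194400, spread=25553/194400
Step 6: max=71921/18000, min=22656541/5832000, spread=645863/5832000
Step 7: max=479029/120000, min=682198309/174960000, spread=16225973/174960000
Step 8: max=215299/54000, min=20517722017/5248800000, spread=409340783/5248800000

Answer: 1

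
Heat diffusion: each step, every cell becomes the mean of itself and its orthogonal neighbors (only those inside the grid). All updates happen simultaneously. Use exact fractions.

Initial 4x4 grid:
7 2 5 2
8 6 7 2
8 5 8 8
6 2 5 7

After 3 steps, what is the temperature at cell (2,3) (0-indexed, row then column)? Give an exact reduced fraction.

Answer: 415/72

Derivation:
Step 1: cell (2,3) = 25/4
Step 2: cell (2,3) = 91/15
Step 3: cell (2,3) = 415/72
Full grid after step 3:
  781/135 479/90 701/150 793/180
  1099/180 4259/750 2641/500 3029/600
  1079/180 1753/300 4349/750 415/72
  3077/540 2023/360 2087/360 811/135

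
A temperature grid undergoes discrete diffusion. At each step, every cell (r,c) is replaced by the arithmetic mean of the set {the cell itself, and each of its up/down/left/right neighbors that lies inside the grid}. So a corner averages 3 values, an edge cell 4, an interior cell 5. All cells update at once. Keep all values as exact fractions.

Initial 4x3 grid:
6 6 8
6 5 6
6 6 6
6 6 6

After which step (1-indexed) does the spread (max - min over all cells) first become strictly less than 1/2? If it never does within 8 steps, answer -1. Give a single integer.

Answer: 3

Derivation:
Step 1: max=20/3, min=23/4, spread=11/12
Step 2: max=115/18, min=471/80, spread=361/720
Step 3: max=6749/1080, min=4739/800, spread=7027/21600
  -> spread < 1/2 first at step 3
Step 4: max=800117/129600, min=142523/24000, spread=9529/40500
Step 5: max=47673193/7776000, min=642469/108000, spread=56617/311040
Step 6: max=2846759087/466560000, min=77237917/12960000, spread=2647763/18662400
Step 7: max=170277353533/27993600000, min=4641831803/777600000, spread=25371269/223948800
Step 8: max=10193249598647/1679616000000, min=278954141077/46656000000, spread=1207204159/13436928000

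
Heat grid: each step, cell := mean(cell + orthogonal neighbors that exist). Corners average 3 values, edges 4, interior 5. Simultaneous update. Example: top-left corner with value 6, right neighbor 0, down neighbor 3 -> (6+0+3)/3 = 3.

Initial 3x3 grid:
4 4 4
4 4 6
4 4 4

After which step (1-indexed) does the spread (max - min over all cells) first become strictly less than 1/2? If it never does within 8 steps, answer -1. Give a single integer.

Step 1: max=14/3, min=4, spread=2/3
Step 2: max=547/120, min=4, spread=67/120
Step 3: max=4757/1080, min=407/100, spread=1807/5400
  -> spread < 1/2 first at step 3
Step 4: max=1885963/432000, min=11161/2700, spread=33401/144000
Step 5: max=16781933/3888000, min=1123391/270000, spread=3025513/19440000
Step 6: max=6685726867/1555200000, min=60355949/14400000, spread=53531/497664
Step 7: max=399280925849/93312000000, min=16343116051/3888000000, spread=450953/5971968
Step 8: max=23903783560603/5598720000000, min=1967248610519/466560000000, spread=3799043/71663616

Answer: 3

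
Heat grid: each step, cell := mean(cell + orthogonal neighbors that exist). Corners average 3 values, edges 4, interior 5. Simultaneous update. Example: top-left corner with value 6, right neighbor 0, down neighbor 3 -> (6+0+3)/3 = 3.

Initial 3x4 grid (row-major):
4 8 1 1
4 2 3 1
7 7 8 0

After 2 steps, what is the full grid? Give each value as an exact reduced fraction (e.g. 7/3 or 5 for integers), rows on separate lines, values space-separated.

After step 1:
  16/3 15/4 13/4 1
  17/4 24/5 3 5/4
  6 6 9/2 3
After step 2:
  40/9 257/60 11/4 11/6
  1223/240 109/25 84/25 33/16
  65/12 213/40 33/8 35/12

Answer: 40/9 257/60 11/4 11/6
1223/240 109/25 84/25 33/16
65/12 213/40 33/8 35/12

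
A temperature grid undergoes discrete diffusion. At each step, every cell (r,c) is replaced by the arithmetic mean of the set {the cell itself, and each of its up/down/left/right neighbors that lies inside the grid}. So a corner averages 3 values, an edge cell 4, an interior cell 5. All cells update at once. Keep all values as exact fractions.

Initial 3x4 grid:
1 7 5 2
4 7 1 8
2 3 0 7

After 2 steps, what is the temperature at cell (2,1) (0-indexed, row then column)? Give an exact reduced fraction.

Answer: 263/80

Derivation:
Step 1: cell (2,1) = 3
Step 2: cell (2,1) = 263/80
Full grid after step 2:
  25/6 343/80 359/80 53/12
  149/40 201/50 98/25 187/40
  19/6 263/80 299/80 49/12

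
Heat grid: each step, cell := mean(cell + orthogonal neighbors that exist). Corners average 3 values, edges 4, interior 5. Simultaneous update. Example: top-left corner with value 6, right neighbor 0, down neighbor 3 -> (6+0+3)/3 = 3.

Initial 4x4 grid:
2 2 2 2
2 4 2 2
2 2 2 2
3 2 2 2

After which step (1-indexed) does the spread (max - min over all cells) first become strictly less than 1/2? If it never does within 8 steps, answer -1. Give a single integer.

Answer: 2

Derivation:
Step 1: max=5/2, min=2, spread=1/2
Step 2: max=61/25, min=2, spread=11/25
  -> spread < 1/2 first at step 2
Step 3: max=5659/2400, min=97/48, spread=809/2400
Step 4: max=50009/21600, min=14887/7200, spread=1337/5400
Step 5: max=4979503/2160000, min=150167/72000, spread=474493/2160000
Step 6: max=44451653/19440000, min=2736799/1296000, spread=849917/4860000
Step 7: max=4420817359/1944000000, min=82630697/38880000, spread=1190463/8000000
Step 8: max=39600801509/17496000000, min=4160056969/1944000000, spread=540072197/4374000000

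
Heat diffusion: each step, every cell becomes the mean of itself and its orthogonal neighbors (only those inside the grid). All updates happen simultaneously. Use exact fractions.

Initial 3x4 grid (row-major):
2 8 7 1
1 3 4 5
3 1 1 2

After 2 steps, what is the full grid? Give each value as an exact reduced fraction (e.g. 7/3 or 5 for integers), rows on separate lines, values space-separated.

Answer: 131/36 64/15 55/12 37/9
659/240 333/100 87/25 7/2
71/36 34/15 8/3 23/9

Derivation:
After step 1:
  11/3 5 5 13/3
  9/4 17/5 4 3
  5/3 2 2 8/3
After step 2:
  131/36 64/15 55/12 37/9
  659/240 333/100 87/25 7/2
  71/36 34/15 8/3 23/9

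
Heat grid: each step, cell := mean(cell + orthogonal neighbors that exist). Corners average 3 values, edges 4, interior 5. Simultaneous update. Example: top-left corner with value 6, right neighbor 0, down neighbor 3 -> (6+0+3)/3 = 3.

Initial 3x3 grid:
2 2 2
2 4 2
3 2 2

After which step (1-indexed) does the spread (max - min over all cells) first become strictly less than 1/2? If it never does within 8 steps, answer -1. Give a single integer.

Step 1: max=11/4, min=2, spread=3/4
Step 2: max=47/18, min=89/40, spread=139/360
  -> spread < 1/2 first at step 2
Step 3: max=35923/14400, min=407/180, spread=1121/4800
Step 4: max=160709/64800, min=336301/144000, spread=187471/1296000
Step 5: max=9459223/3888000, min=1515683/648000, spread=2921/31104
Step 6: max=567122381/233280000, min=91956751/38880000, spread=24611/373248
Step 7: max=33806740207/13996800000, min=5526472847/2332800000, spread=207329/4478976
Step 8: max=2024844139829/839808000000, min=332925494659/139968000000, spread=1746635/53747712

Answer: 2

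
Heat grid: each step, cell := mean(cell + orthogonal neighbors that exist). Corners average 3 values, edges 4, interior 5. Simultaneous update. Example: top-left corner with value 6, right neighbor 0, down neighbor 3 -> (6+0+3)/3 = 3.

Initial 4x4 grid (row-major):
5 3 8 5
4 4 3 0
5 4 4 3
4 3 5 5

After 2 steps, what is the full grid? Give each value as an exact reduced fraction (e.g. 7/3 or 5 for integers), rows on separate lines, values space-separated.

After step 1:
  4 5 19/4 13/3
  9/2 18/5 19/5 11/4
  17/4 4 19/5 3
  4 4 17/4 13/3
After step 2:
  9/2 347/80 1073/240 71/18
  327/80 209/50 187/50 833/240
  67/16 393/100 377/100 833/240
  49/12 65/16 983/240 139/36

Answer: 9/2 347/80 1073/240 71/18
327/80 209/50 187/50 833/240
67/16 393/100 377/100 833/240
49/12 65/16 983/240 139/36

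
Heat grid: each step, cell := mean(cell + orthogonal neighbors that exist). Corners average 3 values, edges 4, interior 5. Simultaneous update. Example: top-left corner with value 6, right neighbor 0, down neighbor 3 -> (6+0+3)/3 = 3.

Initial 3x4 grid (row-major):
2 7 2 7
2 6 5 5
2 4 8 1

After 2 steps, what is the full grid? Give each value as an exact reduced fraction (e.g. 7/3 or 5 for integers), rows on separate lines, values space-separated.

After step 1:
  11/3 17/4 21/4 14/3
  3 24/5 26/5 9/2
  8/3 5 9/2 14/3
After step 2:
  131/36 539/120 581/120 173/36
  53/15 89/20 97/20 571/120
  32/9 509/120 581/120 41/9

Answer: 131/36 539/120 581/120 173/36
53/15 89/20 97/20 571/120
32/9 509/120 581/120 41/9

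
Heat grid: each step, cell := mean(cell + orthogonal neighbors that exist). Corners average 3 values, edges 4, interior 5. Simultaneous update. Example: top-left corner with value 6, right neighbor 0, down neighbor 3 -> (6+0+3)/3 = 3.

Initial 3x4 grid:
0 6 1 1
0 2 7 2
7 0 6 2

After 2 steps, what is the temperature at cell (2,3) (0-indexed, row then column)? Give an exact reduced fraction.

Step 1: cell (2,3) = 10/3
Step 2: cell (2,3) = 121/36
Full grid after step 2:
  13/6 11/4 41/15 97/36
  115/48 297/100 171/50 169/60
  25/9 77/24 433/120 121/36

Answer: 121/36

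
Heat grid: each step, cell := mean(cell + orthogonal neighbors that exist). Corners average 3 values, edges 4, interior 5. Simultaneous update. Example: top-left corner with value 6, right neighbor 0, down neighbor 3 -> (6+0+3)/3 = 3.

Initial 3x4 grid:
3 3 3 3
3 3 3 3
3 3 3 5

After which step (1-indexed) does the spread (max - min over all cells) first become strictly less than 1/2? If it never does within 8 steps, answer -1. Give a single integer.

Answer: 3

Derivation:
Step 1: max=11/3, min=3, spread=2/3
Step 2: max=32/9, min=3, spread=5/9
Step 3: max=365/108, min=3, spread=41/108
  -> spread < 1/2 first at step 3
Step 4: max=43097/12960, min=3, spread=4217/12960
Step 5: max=2541949/777600, min=10879/3600, spread=38417/155520
Step 6: max=151168211/46656000, min=218597/72000, spread=1903471/9331200
Step 7: max=8999069089/2799360000, min=6595759/2160000, spread=18038617/111974400
Step 8: max=537152982851/167961600000, min=596126759/194400000, spread=883978523/6718464000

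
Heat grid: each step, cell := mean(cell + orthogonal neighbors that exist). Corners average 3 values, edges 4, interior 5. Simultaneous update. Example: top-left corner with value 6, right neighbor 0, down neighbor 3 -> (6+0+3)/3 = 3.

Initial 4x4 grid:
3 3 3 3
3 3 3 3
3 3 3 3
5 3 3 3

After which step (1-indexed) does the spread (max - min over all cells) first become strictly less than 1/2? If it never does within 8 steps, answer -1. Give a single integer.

Answer: 3

Derivation:
Step 1: max=11/3, min=3, spread=2/3
Step 2: max=32/9, min=3, spread=5/9
Step 3: max=365/108, min=3, spread=41/108
  -> spread < 1/2 first at step 3
Step 4: max=10763/3240, min=3, spread=1043/3240
Step 5: max=317153/97200, min=3, spread=25553/97200
Step 6: max=9419459/2916000, min=27079/9000, spread=645863/2916000
Step 7: max=280081691/87480000, min=180971/60000, spread=16225973/87480000
Step 8: max=8350677983/2624400000, min=81701/27000, spread=409340783/2624400000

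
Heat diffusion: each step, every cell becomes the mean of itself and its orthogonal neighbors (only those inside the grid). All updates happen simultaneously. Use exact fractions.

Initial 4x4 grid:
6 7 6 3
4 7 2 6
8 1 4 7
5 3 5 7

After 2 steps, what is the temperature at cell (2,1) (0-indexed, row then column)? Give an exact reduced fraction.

Step 1: cell (2,1) = 23/5
Step 2: cell (2,1) = 103/25
Full grid after step 2:
  221/36 313/60 21/4 14/3
  1237/240 531/100 22/5 41/8
  1241/240 103/25 483/100 619/120
  40/9 1091/240 1103/240 205/36

Answer: 103/25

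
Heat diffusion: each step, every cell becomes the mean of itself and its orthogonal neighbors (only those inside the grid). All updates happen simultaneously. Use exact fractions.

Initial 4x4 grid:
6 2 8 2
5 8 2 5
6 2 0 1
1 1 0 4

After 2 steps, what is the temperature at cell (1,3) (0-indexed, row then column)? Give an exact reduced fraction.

Step 1: cell (1,3) = 5/2
Step 2: cell (1,3) = 73/20
Full grid after step 2:
  199/36 529/120 191/40 11/3
  1073/240 481/100 77/25 73/20
  949/240 127/50 51/20 23/12
  43/18 499/240 59/48 65/36

Answer: 73/20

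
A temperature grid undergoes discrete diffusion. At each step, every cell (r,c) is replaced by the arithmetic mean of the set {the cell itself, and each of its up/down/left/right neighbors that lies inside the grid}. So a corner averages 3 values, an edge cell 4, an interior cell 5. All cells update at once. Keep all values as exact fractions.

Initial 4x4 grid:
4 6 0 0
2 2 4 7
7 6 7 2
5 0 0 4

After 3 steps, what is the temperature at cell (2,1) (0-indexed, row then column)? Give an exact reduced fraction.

Answer: 7829/2000

Derivation:
Step 1: cell (2,1) = 22/5
Step 2: cell (2,1) = 399/100
Step 3: cell (2,1) = 7829/2000
Full grid after step 3:
  535/144 1031/300 2821/900 1339/432
  9533/2400 7557/2000 21521/6000 24053/7200
  9829/2400 7829/2000 7131/2000 8639/2400
  2803/720 2131/600 677/200 767/240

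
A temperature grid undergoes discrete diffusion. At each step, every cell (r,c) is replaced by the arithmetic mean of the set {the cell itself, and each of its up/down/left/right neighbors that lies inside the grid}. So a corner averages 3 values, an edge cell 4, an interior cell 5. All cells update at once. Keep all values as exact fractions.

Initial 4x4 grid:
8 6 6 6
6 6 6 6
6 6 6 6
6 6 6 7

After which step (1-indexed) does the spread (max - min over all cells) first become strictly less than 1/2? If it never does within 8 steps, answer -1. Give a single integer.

Answer: 3

Derivation:
Step 1: max=20/3, min=6, spread=2/3
Step 2: max=59/9, min=6, spread=5/9
Step 3: max=689/108, min=581/96, spread=283/864
  -> spread < 1/2 first at step 3
Step 4: max=20483/3240, min=583/96, spread=3227/12960
Step 5: max=608753/97200, min=2632717/432000, spread=655667/3888000
Step 6: max=18180257/2916000, min=79187317/12960000, spread=14524427/116640000
Step 7: max=10864591/1749600, min=95103349/15552000, spread=13237139/139968000
Step 8: max=16257946583/2624400000, min=32106552383/5248800000, spread=409340783/5248800000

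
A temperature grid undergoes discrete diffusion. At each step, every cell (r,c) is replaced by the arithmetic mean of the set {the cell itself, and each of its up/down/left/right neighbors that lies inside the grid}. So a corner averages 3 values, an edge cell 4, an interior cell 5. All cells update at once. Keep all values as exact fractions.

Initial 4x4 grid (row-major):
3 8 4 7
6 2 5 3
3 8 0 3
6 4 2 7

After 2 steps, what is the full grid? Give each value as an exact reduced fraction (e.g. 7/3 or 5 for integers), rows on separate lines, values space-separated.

Answer: 161/36 1303/240 1063/240 91/18
1243/240 79/20 227/50 913/240
1019/240 471/100 163/50 307/80
181/36 959/240 317/80 7/2

Derivation:
After step 1:
  17/3 17/4 6 14/3
  7/2 29/5 14/5 9/2
  23/4 17/5 18/5 13/4
  13/3 5 13/4 4
After step 2:
  161/36 1303/240 1063/240 91/18
  1243/240 79/20 227/50 913/240
  1019/240 471/100 163/50 307/80
  181/36 959/240 317/80 7/2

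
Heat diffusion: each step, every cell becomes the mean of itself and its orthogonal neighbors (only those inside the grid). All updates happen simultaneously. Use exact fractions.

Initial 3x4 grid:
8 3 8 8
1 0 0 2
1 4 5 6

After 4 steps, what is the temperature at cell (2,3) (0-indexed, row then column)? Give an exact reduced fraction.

Step 1: cell (2,3) = 13/3
Step 2: cell (2,3) = 145/36
Step 3: cell (2,3) = 1693/432
Step 4: cell (2,3) = 246671/64800
Full grid after step 4:
  23939/7200 42899/12000 16293/4000 46741/10800
  420133/144000 12097/3750 663281/180000 111019/27000
  29071/10800 207769/72000 741947/216000 246671/64800

Answer: 246671/64800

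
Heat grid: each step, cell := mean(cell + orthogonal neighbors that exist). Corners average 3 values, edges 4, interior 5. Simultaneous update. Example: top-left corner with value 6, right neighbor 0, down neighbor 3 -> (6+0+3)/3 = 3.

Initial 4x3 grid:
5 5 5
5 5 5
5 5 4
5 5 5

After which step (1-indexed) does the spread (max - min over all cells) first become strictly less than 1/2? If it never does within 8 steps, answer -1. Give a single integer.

Answer: 1

Derivation:
Step 1: max=5, min=14/3, spread=1/3
  -> spread < 1/2 first at step 1
Step 2: max=5, min=569/120, spread=31/120
Step 3: max=5, min=5189/1080, spread=211/1080
Step 4: max=8953/1800, min=523103/108000, spread=14077/108000
Step 5: max=536317/108000, min=4719593/972000, spread=5363/48600
Step 6: max=297131/60000, min=142059191/29160000, spread=93859/1166400
Step 7: max=480663533/97200000, min=8537725519/1749600000, spread=4568723/69984000
Step 8: max=14398381111/2916000000, min=513099564371/104976000000, spread=8387449/167961600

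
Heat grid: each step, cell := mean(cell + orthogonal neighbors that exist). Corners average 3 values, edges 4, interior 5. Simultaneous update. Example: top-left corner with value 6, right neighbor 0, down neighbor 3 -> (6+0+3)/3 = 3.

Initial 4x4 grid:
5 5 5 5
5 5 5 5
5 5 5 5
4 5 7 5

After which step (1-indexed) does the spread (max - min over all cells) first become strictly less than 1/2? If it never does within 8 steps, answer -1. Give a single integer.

Step 1: max=17/3, min=14/3, spread=1
Step 2: max=1309/240, min=233/48, spread=3/5
Step 3: max=11599/2160, min=35569/7200, spread=9283/21600
  -> spread < 1/2 first at step 3
Step 4: max=342589/64800, min=1073563/216000, spread=205201/648000
Step 5: max=10209367/1944000, min=10762303/2160000, spread=5232943/19440000
Step 6: max=304026433/58320000, min=32333701/6480000, spread=3255781/14580000
Step 7: max=9078264679/1749600000, min=38883659/7776000, spread=82360351/437400000
Step 8: max=271216411489/52488000000, min=1947541483/388800000, spread=2074577821/13122000000

Answer: 3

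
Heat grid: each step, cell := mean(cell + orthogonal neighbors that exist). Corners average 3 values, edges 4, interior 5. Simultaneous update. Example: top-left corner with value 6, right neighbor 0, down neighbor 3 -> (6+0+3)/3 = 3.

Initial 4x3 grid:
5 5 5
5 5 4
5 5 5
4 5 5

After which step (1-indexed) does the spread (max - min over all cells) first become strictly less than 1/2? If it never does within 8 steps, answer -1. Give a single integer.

Answer: 1

Derivation:
Step 1: max=5, min=14/3, spread=1/3
  -> spread < 1/2 first at step 1
Step 2: max=5, min=85/18, spread=5/18
Step 3: max=3541/720, min=5189/1080, spread=49/432
Step 4: max=106031/21600, min=623531/129600, spread=2531/25920
Step 5: max=1054609/216000, min=250086911/51840000, spread=3019249/51840000
Step 6: max=94800949/19440000, min=250323289/51840000, spread=297509/6220800
Step 7: max=1419314479/291600000, min=901963200791/186624000000, spread=6398065769/186624000000
Step 8: max=56730621049/11664000000, min=2706622535227/559872000000, spread=131578201/4478976000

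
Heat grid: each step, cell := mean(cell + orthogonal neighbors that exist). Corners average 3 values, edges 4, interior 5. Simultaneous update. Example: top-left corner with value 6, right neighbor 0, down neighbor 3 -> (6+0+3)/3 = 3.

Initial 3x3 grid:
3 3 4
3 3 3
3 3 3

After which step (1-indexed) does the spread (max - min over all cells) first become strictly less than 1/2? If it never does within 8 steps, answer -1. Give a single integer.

Answer: 1

Derivation:
Step 1: max=10/3, min=3, spread=1/3
  -> spread < 1/2 first at step 1
Step 2: max=59/18, min=3, spread=5/18
Step 3: max=689/216, min=3, spread=41/216
Step 4: max=41011/12960, min=1091/360, spread=347/2592
Step 5: max=2439737/777600, min=10957/3600, spread=2921/31104
Step 6: max=145796539/46656000, min=1321483/432000, spread=24611/373248
Step 7: max=8716802033/2799360000, min=29816741/9720000, spread=207329/4478976
Step 8: max=521914752451/167961600000, min=1594001599/518400000, spread=1746635/53747712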